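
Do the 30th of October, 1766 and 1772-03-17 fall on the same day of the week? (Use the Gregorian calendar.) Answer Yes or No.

From Oct 30, 1766 to Mar 17, 1772 is 1965 days.
1965 mod 7 = 5, so they are different weekdays.
(Oct 30, 1766 is a Thursday; Mar 17, 1772 is a Tuesday.)

No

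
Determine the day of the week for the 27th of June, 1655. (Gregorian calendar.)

Doomsday rule: the anchor day for the 1600s is Tuesday. For year 55: 55÷12 = 4 r 7, and 7÷4 = 1, so 4+7+1 = 12.
Tuesday + 12 ≡ Sunday — that's 1655's doomsday.
In June the doomsday date is Jun 6.
Jun 27 is 21 days after Jun 6; 21 mod 7 = 0, so Sunday + 0 = Sunday.

Sunday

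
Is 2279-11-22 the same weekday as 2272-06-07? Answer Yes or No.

From Jun 7, 2272 to Nov 22, 2279 is 2724 days.
2724 mod 7 = 1, so they are different weekdays.
(Jun 7, 2272 is a Friday; Nov 22, 2279 is a Saturday.)

No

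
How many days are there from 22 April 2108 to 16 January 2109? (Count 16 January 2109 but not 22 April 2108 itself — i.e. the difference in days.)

269

Apr 22, 2108 → May 22, 2108: 30 days (April has 30).
May 22, 2108 → Jun 22, 2108: 31 days (May has 31).
Jun 22, 2108 → Jul 22, 2108: 30 days (June has 30).
Jul 22, 2108 → Aug 22, 2108: 31 days (July has 31).
Aug 22, 2108 → Sep 22, 2108: 31 days (August has 31).
Sep 22, 2108 → Oct 22, 2108: 30 days (September has 30).
Oct 22, 2108 → Nov 22, 2108: 31 days (October has 31).
Nov 22, 2108 → Dec 22, 2108: 30 days (November has 30).
Dec 22, 2108 → Jan 16, 2109: 25 days.
Total: 269 days.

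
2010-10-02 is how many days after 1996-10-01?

5114

Oct 1, 1996 → Oct 1, 1997: 365 days.
Oct 1, 1997 → Oct 1, 1998: 365 days.
Oct 1, 1998 → Oct 1, 1999: 365 days.
Oct 1, 1999 → Oct 1, 2000: 366 days (Feb 29, 2000 is in that span).
Oct 1, 2000 → Oct 1, 2001: 365 days.
Oct 1, 2001 → Oct 1, 2002: 365 days.
Oct 1, 2002 → Oct 1, 2003: 365 days.
Oct 1, 2003 → Oct 1, 2004: 366 days (Feb 29, 2004 is in that span).
Oct 1, 2004 → Oct 1, 2005: 365 days.
Oct 1, 2005 → Oct 1, 2006: 365 days.
Oct 1, 2006 → Oct 1, 2007: 365 days.
Oct 1, 2007 → Oct 1, 2008: 366 days (Feb 29, 2008 is in that span).
Oct 1, 2008 → Oct 1, 2009: 365 days.
Oct 1, 2009 → Nov 1, 2009: 31 days (October has 31).
Nov 1, 2009 → Dec 1, 2009: 30 days (November has 30).
Dec 1, 2009 → Jan 1, 2010: 31 days (December has 31).
Jan 1, 2010 → Feb 1, 2010: 31 days (January has 31).
Feb 1, 2010 → Mar 1, 2010: 28 days (February has 28).
Mar 1, 2010 → Apr 1, 2010: 31 days (March has 31).
Apr 1, 2010 → May 1, 2010: 30 days (April has 30).
May 1, 2010 → Jun 1, 2010: 31 days (May has 31).
Jun 1, 2010 → Jul 1, 2010: 30 days (June has 30).
Jul 1, 2010 → Aug 1, 2010: 31 days (July has 31).
Aug 1, 2010 → Sep 1, 2010: 31 days (August has 31).
Sep 1, 2010 → Oct 1, 2010: 30 days (September has 30).
Oct 1, 2010 → Oct 2, 2010: 1 days.
Total: 5114 days.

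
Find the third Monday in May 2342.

May 18, 2342

May 1, 2342 is a Friday.
The first Monday is therefore May 4 (3 days later).
The third Monday is 4 + 2×7 = May 18.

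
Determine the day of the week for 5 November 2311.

Doomsday rule: the anchor day for the 2300s is Wednesday. For year 11: 11÷12 = 0 r 11, and 11÷4 = 2, so 0+11+2 = 13.
Wednesday + 13 ≡ Tuesday — that's 2311's doomsday.
In November the doomsday date is Nov 7.
Nov 5 is 2 days before Nov 7; 2 mod 7 = 2, so Tuesday − 2 = Sunday.

Sunday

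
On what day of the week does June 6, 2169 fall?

Doomsday rule: the anchor day for the 2100s is Sunday. For year 69: 69÷12 = 5 r 9, and 9÷4 = 2, so 5+9+2 = 16.
Sunday + 16 ≡ Tuesday — that's 2169's doomsday.
In June the doomsday date is Jun 6.
Jun 6 is the doomsday itself: Tuesday.

Tuesday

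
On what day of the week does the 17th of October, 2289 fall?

Thursday

Doomsday rule: the anchor day for the 2200s is Friday. For year 89: 89÷12 = 7 r 5, and 5÷4 = 1, so 7+5+1 = 13.
Friday + 13 ≡ Thursday — that's 2289's doomsday.
In October the doomsday date is Oct 10.
Oct 17 is 7 days after Oct 10; 7 mod 7 = 0, so Thursday + 0 = Thursday.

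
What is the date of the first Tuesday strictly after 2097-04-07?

Apr 7, 2097 is a Sunday.
From Sunday to the next Tuesday is 2 days.
Apr 7, 2097 + 2 = Apr 9, 2097.

April 9, 2097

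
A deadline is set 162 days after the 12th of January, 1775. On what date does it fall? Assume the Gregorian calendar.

June 23, 1775

Jan has 31 days: +20 → Feb 1, 1775 (142 left).
Feb has 28 days: +28 → Mar 1, 1775 (114 left).
Mar has 31 days: +31 → Apr 1, 1775 (83 left).
Apr has 30 days: +30 → May 1, 1775 (53 left).
May has 31 days: +31 → Jun 1, 1775 (22 left).
+22 → Jun 23, 1775.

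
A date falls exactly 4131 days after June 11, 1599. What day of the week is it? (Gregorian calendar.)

First find the weekday of Jun 11, 1599. Doomsday rule: the anchor day for the 1500s is Wednesday. For year 99: 99÷12 = 8 r 3, and 3÷4 = 0, so 8+3+0 = 11.
Wednesday + 11 ≡ Sunday — that's 1599's doomsday.
In June the doomsday date is Jun 6.
Jun 11 is 5 days after Jun 6; 5 mod 7 = 5, so Sunday + 5 = Friday.
4131 mod 7 = 1, so 4131 days after a Friday is Friday + 1 = Saturday.

Saturday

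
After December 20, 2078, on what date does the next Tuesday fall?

Dec 20, 2078 is a Tuesday.
From Tuesday to the next Tuesday is 7 days.
Dec 20, 2078 + 7 = Dec 27, 2078.

December 27, 2078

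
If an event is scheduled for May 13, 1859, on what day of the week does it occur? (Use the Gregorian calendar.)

Friday

Doomsday rule: the anchor day for the 1800s is Friday. For year 59: 59÷12 = 4 r 11, and 11÷4 = 2, so 4+11+2 = 17.
Friday + 17 ≡ Monday — that's 1859's doomsday.
In May the doomsday date is May 9.
May 13 is 4 days after May 9; 4 mod 7 = 4, so Monday + 4 = Friday.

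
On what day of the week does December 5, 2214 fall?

Doomsday rule: the anchor day for the 2200s is Friday. For year 14: 14÷12 = 1 r 2, and 2÷4 = 0, so 1+2+0 = 3.
Friday + 3 ≡ Monday — that's 2214's doomsday.
In December the doomsday date is Dec 12.
Dec 5 is 7 days before Dec 12; 7 mod 7 = 0, so Monday − 0 = Monday.

Monday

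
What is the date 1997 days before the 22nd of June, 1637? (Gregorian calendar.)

−365 (one year) → Jun 22, 1636 (1632 left).
−366 (one year; includes Feb 29, 1636) → Jun 22, 1635 (1266 left).
−365 (one year) → Jun 22, 1634 (901 left).
−365 (one year) → Jun 22, 1633 (536 left).
−365 (one year) → Jun 22, 1632 (171 left).
−22 → May 31, 1632 (end of May, 31 days; 149 left).
−31 → Apr 30, 1632 (end of Apr, 30 days; 118 left).
−30 → Mar 31, 1632 (end of Mar, 31 days; 88 left).
−31 → Feb 29, 1632 (end of Feb, 29 days; 57 left).
−29 → Jan 31, 1632 (end of Jan, 31 days; 28 left).
−28 → Jan 3, 1632.

January 3, 1632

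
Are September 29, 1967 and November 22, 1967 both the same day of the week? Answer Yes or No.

No

From Sep 29, 1967 to Nov 22, 1967 is 54 days.
54 mod 7 = 5, so they are different weekdays.
(Sep 29, 1967 is a Friday; Nov 22, 1967 is a Wednesday.)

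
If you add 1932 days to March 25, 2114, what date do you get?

July 9, 2119

+365 (one year) → Mar 25, 2115 (1567 left).
+366 (one year; includes Feb 29, 2116) → Mar 25, 2116 (1201 left).
+365 (one year) → Mar 25, 2117 (836 left).
+365 (one year) → Mar 25, 2118 (471 left).
+365 (one year) → Mar 25, 2119 (106 left).
Mar has 31 days: +7 → Apr 1, 2119 (99 left).
Apr has 30 days: +30 → May 1, 2119 (69 left).
May has 31 days: +31 → Jun 1, 2119 (38 left).
Jun has 30 days: +30 → Jul 1, 2119 (8 left).
+8 → Jul 9, 2119.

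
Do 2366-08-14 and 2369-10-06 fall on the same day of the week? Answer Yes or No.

From Aug 14, 2366 to Oct 6, 2369 is 1149 days.
1149 mod 7 = 1, so they are different weekdays.
(Aug 14, 2366 is a Sunday; Oct 6, 2369 is a Monday.)

No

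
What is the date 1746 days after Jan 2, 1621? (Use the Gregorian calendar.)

October 14, 1625

+365 (one year) → Jan 2, 1622 (1381 left).
+365 (one year) → Jan 2, 1623 (1016 left).
+365 (one year) → Jan 2, 1624 (651 left).
+366 (one year; includes Feb 29, 1624) → Jan 2, 1625 (285 left).
Jan has 31 days: +30 → Feb 1, 1625 (255 left).
Feb has 28 days: +28 → Mar 1, 1625 (227 left).
Mar has 31 days: +31 → Apr 1, 1625 (196 left).
Apr has 30 days: +30 → May 1, 1625 (166 left).
May has 31 days: +31 → Jun 1, 1625 (135 left).
Jun has 30 days: +30 → Jul 1, 1625 (105 left).
Jul has 31 days: +31 → Aug 1, 1625 (74 left).
Aug has 31 days: +31 → Sep 1, 1625 (43 left).
Sep has 30 days: +30 → Oct 1, 1625 (13 left).
+13 → Oct 14, 1625.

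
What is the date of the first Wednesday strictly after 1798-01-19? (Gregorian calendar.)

Jan 19, 1798 is a Friday.
From Friday to the next Wednesday is 5 days.
Jan 19, 1798 + 5 = Jan 24, 1798.

January 24, 1798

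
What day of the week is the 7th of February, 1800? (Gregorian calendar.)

Doomsday rule: the anchor day for the 1800s is Friday. For year 00: 0÷12 = 0 r 0, and 0÷4 = 0, so 0+0+0 = 0.
Friday + 0 ≡ Friday — that's 1800's doomsday.
In February the doomsday date is Feb 28 (1800 is not a leap year (divisible by 100 but not 400)).
Feb 7 is 21 days before Feb 28; 21 mod 7 = 0, so Friday − 0 = Friday.

Friday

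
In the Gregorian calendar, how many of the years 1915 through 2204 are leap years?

Multiples of 4 in [1915,2204]: 73.
Of those, multiples of 100: 3 (not leap unless ÷400).
Multiples of 400: 1.
Leap years = 73 − 3 + 1 = 71.

71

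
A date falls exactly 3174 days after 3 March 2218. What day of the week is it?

Friday

First find the weekday of Mar 3, 2218. Doomsday rule: the anchor day for the 2200s is Friday. For year 18: 18÷12 = 1 r 6, and 6÷4 = 1, so 1+6+1 = 8.
Friday + 8 ≡ Saturday — that's 2218's doomsday.
In March the doomsday date is Mar 14.
Mar 3 is 11 days before Mar 14; 11 mod 7 = 4, so Saturday − 4 = Tuesday.
3174 mod 7 = 3, so 3174 days after a Tuesday is Tuesday + 3 = Friday.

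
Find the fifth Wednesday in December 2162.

December 29, 2162

December 1, 2162 is a Wednesday.
The first Wednesday is therefore December 1 (same day).
The fifth Wednesday is 1 + 4×7 = December 29.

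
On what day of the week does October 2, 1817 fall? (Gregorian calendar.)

January 1, 1817 is a Wednesday.
Jan 1, 1817 → Feb 1, 1817: 31 days (January has 31).
Feb 1, 1817 → Mar 1, 1817: 28 days (February has 28).
Mar 1, 1817 → Apr 1, 1817: 31 days (March has 31).
Apr 1, 1817 → May 1, 1817: 30 days (April has 30).
May 1, 1817 → Jun 1, 1817: 31 days (May has 31).
Jun 1, 1817 → Jul 1, 1817: 30 days (June has 30).
Jul 1, 1817 → Aug 1, 1817: 31 days (July has 31).
Aug 1, 1817 → Sep 1, 1817: 31 days (August has 31).
Sep 1, 1817 → Oct 1, 1817: 30 days (September has 30).
Oct 1, 1817 → Oct 2, 1817: 1 days.
Total: 274 days.
274 mod 7 = 1, so Wednesday + 1 = Thursday.

Thursday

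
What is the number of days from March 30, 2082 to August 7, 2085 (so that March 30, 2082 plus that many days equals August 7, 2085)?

1226

Mar 30, 2082 → Mar 30, 2083: 365 days.
Mar 30, 2083 → Mar 30, 2084: 366 days (Feb 29, 2084 is in that span).
Mar 30, 2084 → Mar 30, 2085: 365 days.
Mar 30, 2085 → Apr 30, 2085: 31 days (March has 31).
Apr 30, 2085 → May 30, 2085: 30 days (April has 30).
May 30, 2085 → Jun 30, 2085: 31 days (May has 31).
Jun 30, 2085 → Jul 30, 2085: 30 days (June has 30).
Jul 30, 2085 → Aug 7, 2085: 8 days.
Total: 1226 days.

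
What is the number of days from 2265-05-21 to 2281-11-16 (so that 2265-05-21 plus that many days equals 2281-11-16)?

6023

May 21, 2265 → May 21, 2266: 365 days.
May 21, 2266 → May 21, 2267: 365 days.
May 21, 2267 → May 21, 2268: 366 days (Feb 29, 2268 is in that span).
May 21, 2268 → May 21, 2269: 365 days.
May 21, 2269 → May 21, 2270: 365 days.
May 21, 2270 → May 21, 2271: 365 days.
May 21, 2271 → May 21, 2272: 366 days (Feb 29, 2272 is in that span).
May 21, 2272 → May 21, 2273: 365 days.
May 21, 2273 → May 21, 2274: 365 days.
May 21, 2274 → May 21, 2275: 365 days.
May 21, 2275 → May 21, 2276: 366 days (Feb 29, 2276 is in that span).
May 21, 2276 → May 21, 2277: 365 days.
May 21, 2277 → May 21, 2278: 365 days.
May 21, 2278 → May 21, 2279: 365 days.
May 21, 2279 → May 21, 2280: 366 days (Feb 29, 2280 is in that span).
May 21, 2280 → May 21, 2281: 365 days.
May 21, 2281 → Jun 21, 2281: 31 days (May has 31).
Jun 21, 2281 → Jul 21, 2281: 30 days (June has 30).
Jul 21, 2281 → Aug 21, 2281: 31 days (July has 31).
Aug 21, 2281 → Sep 21, 2281: 31 days (August has 31).
Sep 21, 2281 → Oct 21, 2281: 30 days (September has 30).
Oct 21, 2281 → Nov 16, 2281: 26 days.
Total: 6023 days.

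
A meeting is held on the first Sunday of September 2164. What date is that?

September 1, 2164 is a Saturday.
The first Sunday is therefore September 2 (1 days later).

September 2, 2164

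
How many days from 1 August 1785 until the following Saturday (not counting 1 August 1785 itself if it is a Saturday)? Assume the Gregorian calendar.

5

Aug 1, 1785 is a Monday.
From Monday to the next Saturday is 5 days.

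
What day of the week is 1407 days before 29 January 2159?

First find the weekday of Jan 29, 2159. Doomsday rule: the anchor day for the 2100s is Sunday. For year 59: 59÷12 = 4 r 11, and 11÷4 = 2, so 4+11+2 = 17.
Sunday + 17 ≡ Wednesday — that's 2159's doomsday.
In January the doomsday date is Jan 3 (2159 is not a leap year).
Jan 29 is 26 days after Jan 3; 26 mod 7 = 5, so Wednesday + 5 = Monday.
1407 mod 7 = 0, so 1407 days before a Monday is Monday − 0 = Monday.

Monday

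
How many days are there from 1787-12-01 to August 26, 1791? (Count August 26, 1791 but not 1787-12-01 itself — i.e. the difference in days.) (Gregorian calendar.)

1364

Dec 1, 1787 → Dec 1, 1788: 366 days (Feb 29, 1788 is in that span).
Dec 1, 1788 → Dec 1, 1789: 365 days.
Dec 1, 1789 → Dec 1, 1790: 365 days.
Dec 1, 1790 → Jan 1, 1791: 31 days (December has 31).
Jan 1, 1791 → Feb 1, 1791: 31 days (January has 31).
Feb 1, 1791 → Mar 1, 1791: 28 days (February has 28).
Mar 1, 1791 → Apr 1, 1791: 31 days (March has 31).
Apr 1, 1791 → May 1, 1791: 30 days (April has 30).
May 1, 1791 → Jun 1, 1791: 31 days (May has 31).
Jun 1, 1791 → Jul 1, 1791: 30 days (June has 30).
Jul 1, 1791 → Aug 1, 1791: 31 days (July has 31).
Aug 1, 1791 → Aug 26, 1791: 25 days.
Total: 1364 days.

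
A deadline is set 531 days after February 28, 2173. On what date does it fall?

August 13, 2174

+365 (one year) → Feb 28, 2174 (166 left).
Feb has 28 days: +1 → Mar 1, 2174 (165 left).
Mar has 31 days: +31 → Apr 1, 2174 (134 left).
Apr has 30 days: +30 → May 1, 2174 (104 left).
May has 31 days: +31 → Jun 1, 2174 (73 left).
Jun has 30 days: +30 → Jul 1, 2174 (43 left).
Jul has 31 days: +31 → Aug 1, 2174 (12 left).
+12 → Aug 13, 2174.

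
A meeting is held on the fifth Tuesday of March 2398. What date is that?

March 1, 2398 is a Sunday.
The first Tuesday is therefore March 3 (2 days later).
The fifth Tuesday is 3 + 4×7 = March 31.

March 31, 2398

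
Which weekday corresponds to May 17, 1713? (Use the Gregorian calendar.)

Wednesday

Doomsday rule: the anchor day for the 1700s is Sunday. For year 13: 13÷12 = 1 r 1, and 1÷4 = 0, so 1+1+0 = 2.
Sunday + 2 ≡ Tuesday — that's 1713's doomsday.
In May the doomsday date is May 9.
May 17 is 8 days after May 9; 8 mod 7 = 1, so Tuesday + 1 = Wednesday.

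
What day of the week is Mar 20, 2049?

Saturday

Doomsday rule: the anchor day for the 2000s is Tuesday. For year 49: 49÷12 = 4 r 1, and 1÷4 = 0, so 4+1+0 = 5.
Tuesday + 5 ≡ Sunday — that's 2049's doomsday.
In March the doomsday date is Mar 14.
Mar 20 is 6 days after Mar 14; 6 mod 7 = 6, so Sunday + 6 = Saturday.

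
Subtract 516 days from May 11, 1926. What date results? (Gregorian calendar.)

December 11, 1924

−365 (one year) → May 11, 1925 (151 left).
−11 → Apr 30, 1925 (end of Apr, 30 days; 140 left).
−30 → Mar 31, 1925 (end of Mar, 31 days; 110 left).
−31 → Feb 28, 1925 (end of Feb, 28 days; 79 left).
−28 → Jan 31, 1925 (end of Jan, 31 days; 51 left).
−31 → Dec 31, 1924 (end of Dec, 31 days; 20 left).
−20 → Dec 11, 1924.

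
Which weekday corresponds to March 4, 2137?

Doomsday rule: the anchor day for the 2100s is Sunday. For year 37: 37÷12 = 3 r 1, and 1÷4 = 0, so 3+1+0 = 4.
Sunday + 4 ≡ Thursday — that's 2137's doomsday.
In March the doomsday date is Mar 14.
Mar 4 is 10 days before Mar 14; 10 mod 7 = 3, so Thursday − 3 = Monday.

Monday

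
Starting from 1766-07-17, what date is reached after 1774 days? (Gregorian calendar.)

+365 (one year) → Jul 17, 1767 (1409 left).
+366 (one year; includes Feb 29, 1768) → Jul 17, 1768 (1043 left).
+365 (one year) → Jul 17, 1769 (678 left).
+365 (one year) → Jul 17, 1770 (313 left).
Jul has 31 days: +15 → Aug 1, 1770 (298 left).
Aug has 31 days: +31 → Sep 1, 1770 (267 left).
Sep has 30 days: +30 → Oct 1, 1770 (237 left).
Oct has 31 days: +31 → Nov 1, 1770 (206 left).
Nov has 30 days: +30 → Dec 1, 1770 (176 left).
Dec has 31 days: +31 → Jan 1, 1771 (145 left).
Jan has 31 days: +31 → Feb 1, 1771 (114 left).
Feb has 28 days: +28 → Mar 1, 1771 (86 left).
Mar has 31 days: +31 → Apr 1, 1771 (55 left).
Apr has 30 days: +30 → May 1, 1771 (25 left).
+25 → May 26, 1771.

May 26, 1771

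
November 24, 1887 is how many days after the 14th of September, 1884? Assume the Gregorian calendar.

Sep 14, 1884 → Sep 14, 1885: 365 days.
Sep 14, 1885 → Sep 14, 1886: 365 days.
Sep 14, 1886 → Sep 14, 1887: 365 days.
Sep 14, 1887 → Oct 14, 1887: 30 days (September has 30).
Oct 14, 1887 → Nov 14, 1887: 31 days (October has 31).
Nov 14, 1887 → Nov 24, 1887: 10 days.
Total: 1166 days.

1166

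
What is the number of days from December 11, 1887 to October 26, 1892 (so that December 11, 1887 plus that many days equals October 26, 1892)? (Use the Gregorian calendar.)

1781

Dec 11, 1887 → Dec 11, 1888: 366 days (Feb 29, 1888 is in that span).
Dec 11, 1888 → Dec 11, 1889: 365 days.
Dec 11, 1889 → Dec 11, 1890: 365 days.
Dec 11, 1890 → Dec 11, 1891: 365 days.
Dec 11, 1891 → Jan 11, 1892: 31 days (December has 31).
Jan 11, 1892 → Feb 11, 1892: 31 days (January has 31).
Feb 11, 1892 → Mar 11, 1892: 29 days (February has 29).
Mar 11, 1892 → Apr 11, 1892: 31 days (March has 31).
Apr 11, 1892 → May 11, 1892: 30 days (April has 30).
May 11, 1892 → Jun 11, 1892: 31 days (May has 31).
Jun 11, 1892 → Jul 11, 1892: 30 days (June has 30).
Jul 11, 1892 → Aug 11, 1892: 31 days (July has 31).
Aug 11, 1892 → Sep 11, 1892: 31 days (August has 31).
Sep 11, 1892 → Oct 11, 1892: 30 days (September has 30).
Oct 11, 1892 → Oct 26, 1892: 15 days.
Total: 1781 days.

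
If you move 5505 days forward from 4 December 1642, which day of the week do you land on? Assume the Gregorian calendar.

Sunday

Dec 4, 1642 is a Thursday.
5505 mod 7 = 3, so 5505 days after a Thursday is Thursday + 3 = Sunday.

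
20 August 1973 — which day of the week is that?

Monday

January 1, 1973 is a Monday.
Jan 1, 1973 → Feb 1, 1973: 31 days (January has 31).
Feb 1, 1973 → Mar 1, 1973: 28 days (February has 28).
Mar 1, 1973 → Apr 1, 1973: 31 days (March has 31).
Apr 1, 1973 → May 1, 1973: 30 days (April has 30).
May 1, 1973 → Jun 1, 1973: 31 days (May has 31).
Jun 1, 1973 → Jul 1, 1973: 30 days (June has 30).
Jul 1, 1973 → Aug 1, 1973: 31 days (July has 31).
Aug 1, 1973 → Aug 20, 1973: 19 days.
Total: 231 days.
231 mod 7 = 0, so Monday + 0 = Monday.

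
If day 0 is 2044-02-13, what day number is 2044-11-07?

268

Feb 13, 2044 → Mar 13, 2044: 29 days (February has 29).
Mar 13, 2044 → Apr 13, 2044: 31 days (March has 31).
Apr 13, 2044 → May 13, 2044: 30 days (April has 30).
May 13, 2044 → Jun 13, 2044: 31 days (May has 31).
Jun 13, 2044 → Jul 13, 2044: 30 days (June has 30).
Jul 13, 2044 → Aug 13, 2044: 31 days (July has 31).
Aug 13, 2044 → Sep 13, 2044: 31 days (August has 31).
Sep 13, 2044 → Oct 13, 2044: 30 days (September has 30).
Oct 13, 2044 → Nov 7, 2044: 25 days.
Total: 268 days.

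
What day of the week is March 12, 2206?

Doomsday rule: the anchor day for the 2200s is Friday. For year 06: 6÷12 = 0 r 6, and 6÷4 = 1, so 0+6+1 = 7.
Friday + 7 ≡ Friday — that's 2206's doomsday.
In March the doomsday date is Mar 14.
Mar 12 is 2 days before Mar 14; 2 mod 7 = 2, so Friday − 2 = Wednesday.

Wednesday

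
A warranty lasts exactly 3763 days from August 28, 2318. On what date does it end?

December 16, 2328

+365 (one year) → Aug 28, 2319 (3398 left).
+366 (one year; includes Feb 29, 2320) → Aug 28, 2320 (3032 left).
+365 (one year) → Aug 28, 2321 (2667 left).
+365 (one year) → Aug 28, 2322 (2302 left).
+365 (one year) → Aug 28, 2323 (1937 left).
+366 (one year; includes Feb 29, 2324) → Aug 28, 2324 (1571 left).
+365 (one year) → Aug 28, 2325 (1206 left).
+365 (one year) → Aug 28, 2326 (841 left).
+365 (one year) → Aug 28, 2327 (476 left).
+366 (one year; includes Feb 29, 2328) → Aug 28, 2328 (110 left).
Aug has 31 days: +4 → Sep 1, 2328 (106 left).
Sep has 30 days: +30 → Oct 1, 2328 (76 left).
Oct has 31 days: +31 → Nov 1, 2328 (45 left).
Nov has 30 days: +30 → Dec 1, 2328 (15 left).
+15 → Dec 16, 2328.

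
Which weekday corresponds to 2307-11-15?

Doomsday rule: the anchor day for the 2300s is Wednesday. For year 07: 7÷12 = 0 r 7, and 7÷4 = 1, so 0+7+1 = 8.
Wednesday + 8 ≡ Thursday — that's 2307's doomsday.
In November the doomsday date is Nov 7.
Nov 15 is 8 days after Nov 7; 8 mod 7 = 1, so Thursday + 1 = Friday.

Friday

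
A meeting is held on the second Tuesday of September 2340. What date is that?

September 10, 2340

September 1, 2340 is a Sunday.
The first Tuesday is therefore September 3 (2 days later).
The second Tuesday is 3 + 1×7 = September 10.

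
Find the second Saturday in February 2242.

February 12, 2242

February 1, 2242 is a Tuesday.
The first Saturday is therefore February 5 (4 days later).
The second Saturday is 5 + 1×7 = February 12.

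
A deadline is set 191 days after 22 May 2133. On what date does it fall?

November 29, 2133

May has 31 days: +10 → Jun 1, 2133 (181 left).
Jun has 30 days: +30 → Jul 1, 2133 (151 left).
Jul has 31 days: +31 → Aug 1, 2133 (120 left).
Aug has 31 days: +31 → Sep 1, 2133 (89 left).
Sep has 30 days: +30 → Oct 1, 2133 (59 left).
Oct has 31 days: +31 → Nov 1, 2133 (28 left).
+28 → Nov 29, 2133.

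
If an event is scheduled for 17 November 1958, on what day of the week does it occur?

Doomsday rule: the anchor day for the 1900s is Wednesday. For year 58: 58÷12 = 4 r 10, and 10÷4 = 2, so 4+10+2 = 16.
Wednesday + 16 ≡ Friday — that's 1958's doomsday.
In November the doomsday date is Nov 7.
Nov 17 is 10 days after Nov 7; 10 mod 7 = 3, so Friday + 3 = Monday.

Monday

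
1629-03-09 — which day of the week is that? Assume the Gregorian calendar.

Friday

Doomsday rule: the anchor day for the 1600s is Tuesday. For year 29: 29÷12 = 2 r 5, and 5÷4 = 1, so 2+5+1 = 8.
Tuesday + 8 ≡ Wednesday — that's 1629's doomsday.
In March the doomsday date is Mar 14.
Mar 9 is 5 days before Mar 14; 5 mod 7 = 5, so Wednesday − 5 = Friday.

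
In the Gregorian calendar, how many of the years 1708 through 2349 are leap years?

156

Multiples of 4 in [1708,2349]: 161.
Of those, multiples of 100: 6 (not leap unless ÷400).
Multiples of 400: 1.
Leap years = 161 − 6 + 1 = 156.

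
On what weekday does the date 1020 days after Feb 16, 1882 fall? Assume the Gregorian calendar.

Tuesday

Feb 16, 1882 is a Thursday.
1020 mod 7 = 5, so 1020 days after a Thursday is Thursday + 5 = Tuesday.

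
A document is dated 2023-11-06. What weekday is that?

Monday

January 1, 2023 is a Sunday.
Jan 1, 2023 → Feb 1, 2023: 31 days (January has 31).
Feb 1, 2023 → Mar 1, 2023: 28 days (February has 28).
Mar 1, 2023 → Apr 1, 2023: 31 days (March has 31).
Apr 1, 2023 → May 1, 2023: 30 days (April has 30).
May 1, 2023 → Jun 1, 2023: 31 days (May has 31).
Jun 1, 2023 → Jul 1, 2023: 30 days (June has 30).
Jul 1, 2023 → Aug 1, 2023: 31 days (July has 31).
Aug 1, 2023 → Sep 1, 2023: 31 days (August has 31).
Sep 1, 2023 → Oct 1, 2023: 30 days (September has 30).
Oct 1, 2023 → Nov 1, 2023: 31 days (October has 31).
Nov 1, 2023 → Nov 6, 2023: 5 days.
Total: 309 days.
309 mod 7 = 1, so Sunday + 1 = Monday.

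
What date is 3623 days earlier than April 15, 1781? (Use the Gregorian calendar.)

May 15, 1771

−365 (one year) → Apr 15, 1780 (3258 left).
−366 (one year; includes Feb 29, 1780) → Apr 15, 1779 (2892 left).
−365 (one year) → Apr 15, 1778 (2527 left).
−365 (one year) → Apr 15, 1777 (2162 left).
−365 (one year) → Apr 15, 1776 (1797 left).
−366 (one year; includes Feb 29, 1776) → Apr 15, 1775 (1431 left).
−365 (one year) → Apr 15, 1774 (1066 left).
−365 (one year) → Apr 15, 1773 (701 left).
−365 (one year) → Apr 15, 1772 (336 left).
−15 → Mar 31, 1772 (end of Mar, 31 days; 321 left).
−31 → Feb 29, 1772 (end of Feb, 29 days; 290 left).
−29 → Jan 31, 1772 (end of Jan, 31 days; 261 left).
−31 → Dec 31, 1771 (end of Dec, 31 days; 230 left).
−31 → Nov 30, 1771 (end of Nov, 30 days; 199 left).
−30 → Oct 31, 1771 (end of Oct, 31 days; 169 left).
−31 → Sep 30, 1771 (end of Sep, 30 days; 138 left).
−30 → Aug 31, 1771 (end of Aug, 31 days; 108 left).
−31 → Jul 31, 1771 (end of Jul, 31 days; 77 left).
−31 → Jun 30, 1771 (end of Jun, 30 days; 46 left).
−30 → May 31, 1771 (end of May, 31 days; 16 left).
−16 → May 15, 1771.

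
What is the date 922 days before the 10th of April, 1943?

−365 (one year) → Apr 10, 1942 (557 left).
−365 (one year) → Apr 10, 1941 (192 left).
−10 → Mar 31, 1941 (end of Mar, 31 days; 182 left).
−31 → Feb 28, 1941 (end of Feb, 28 days; 151 left).
−28 → Jan 31, 1941 (end of Jan, 31 days; 123 left).
−31 → Dec 31, 1940 (end of Dec, 31 days; 92 left).
−31 → Nov 30, 1940 (end of Nov, 30 days; 61 left).
−30 → Oct 31, 1940 (end of Oct, 31 days; 31 left).
−31 → Sep 30, 1940 (end of Sep, 30 days; 0 left).

September 30, 1940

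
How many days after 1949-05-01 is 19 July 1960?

4097

May 1, 1949 → May 1, 1950: 365 days.
May 1, 1950 → May 1, 1951: 365 days.
May 1, 1951 → May 1, 1952: 366 days (Feb 29, 1952 is in that span).
May 1, 1952 → May 1, 1953: 365 days.
May 1, 1953 → May 1, 1954: 365 days.
May 1, 1954 → May 1, 1955: 365 days.
May 1, 1955 → May 1, 1956: 366 days (Feb 29, 1956 is in that span).
May 1, 1956 → May 1, 1957: 365 days.
May 1, 1957 → May 1, 1958: 365 days.
May 1, 1958 → May 1, 1959: 365 days.
May 1, 1959 → May 1, 1960: 366 days (Feb 29, 1960 is in that span).
May 1, 1960 → Jun 1, 1960: 31 days (May has 31).
Jun 1, 1960 → Jul 1, 1960: 30 days (June has 30).
Jul 1, 1960 → Jul 19, 1960: 18 days.
Total: 4097 days.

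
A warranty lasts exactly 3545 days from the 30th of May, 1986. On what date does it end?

February 12, 1996

+365 (one year) → May 30, 1987 (3180 left).
+366 (one year; includes Feb 29, 1988) → May 30, 1988 (2814 left).
+365 (one year) → May 30, 1989 (2449 left).
+365 (one year) → May 30, 1990 (2084 left).
+365 (one year) → May 30, 1991 (1719 left).
+366 (one year; includes Feb 29, 1992) → May 30, 1992 (1353 left).
+365 (one year) → May 30, 1993 (988 left).
+365 (one year) → May 30, 1994 (623 left).
+365 (one year) → May 30, 1995 (258 left).
May has 31 days: +2 → Jun 1, 1995 (256 left).
Jun has 30 days: +30 → Jul 1, 1995 (226 left).
Jul has 31 days: +31 → Aug 1, 1995 (195 left).
Aug has 31 days: +31 → Sep 1, 1995 (164 left).
Sep has 30 days: +30 → Oct 1, 1995 (134 left).
Oct has 31 days: +31 → Nov 1, 1995 (103 left).
Nov has 30 days: +30 → Dec 1, 1995 (73 left).
Dec has 31 days: +31 → Jan 1, 1996 (42 left).
Jan has 31 days: +31 → Feb 1, 1996 (11 left).
+11 → Feb 12, 1996.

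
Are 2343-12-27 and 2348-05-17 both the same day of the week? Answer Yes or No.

From Dec 27, 2343 to May 17, 2348 is 1603 days.
1603 mod 7 = 0, so they are the same weekday.
(Dec 27, 2343 is a Monday; May 17, 2348 is a Monday.)

Yes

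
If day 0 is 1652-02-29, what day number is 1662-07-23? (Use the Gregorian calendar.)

3797

Feb 29, 1652 → Mar 1, 1653: 366 days.
Mar 1, 1653 → Mar 1, 1654: 365 days.
Mar 1, 1654 → Mar 1, 1655: 365 days.
Mar 1, 1655 → Mar 1, 1656: 366 days (Feb 29, 1656 is in that span).
Mar 1, 1656 → Mar 1, 1657: 365 days.
Mar 1, 1657 → Mar 1, 1658: 365 days.
Mar 1, 1658 → Mar 1, 1659: 365 days.
Mar 1, 1659 → Mar 1, 1660: 366 days (Feb 29, 1660 is in that span).
Mar 1, 1660 → Mar 1, 1661: 365 days.
Mar 1, 1661 → Mar 1, 1662: 365 days.
Mar 1, 1662 → Apr 1, 1662: 31 days (March has 31).
Apr 1, 1662 → May 1, 1662: 30 days (April has 30).
May 1, 1662 → Jun 1, 1662: 31 days (May has 31).
Jun 1, 1662 → Jul 1, 1662: 30 days (June has 30).
Jul 1, 1662 → Jul 23, 1662: 22 days.
Total: 3797 days.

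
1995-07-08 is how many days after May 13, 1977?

May 13, 1977 → May 13, 1978: 365 days.
May 13, 1978 → May 13, 1979: 365 days.
May 13, 1979 → May 13, 1980: 366 days (Feb 29, 1980 is in that span).
May 13, 1980 → May 13, 1981: 365 days.
May 13, 1981 → May 13, 1982: 365 days.
May 13, 1982 → May 13, 1983: 365 days.
May 13, 1983 → May 13, 1984: 366 days (Feb 29, 1984 is in that span).
May 13, 1984 → May 13, 1985: 365 days.
May 13, 1985 → May 13, 1986: 365 days.
May 13, 1986 → May 13, 1987: 365 days.
May 13, 1987 → May 13, 1988: 366 days (Feb 29, 1988 is in that span).
May 13, 1988 → May 13, 1989: 365 days.
May 13, 1989 → May 13, 1990: 365 days.
May 13, 1990 → May 13, 1991: 365 days.
May 13, 1991 → May 13, 1992: 366 days (Feb 29, 1992 is in that span).
May 13, 1992 → May 13, 1993: 365 days.
May 13, 1993 → May 13, 1994: 365 days.
May 13, 1994 → May 13, 1995: 365 days.
May 13, 1995 → Jun 13, 1995: 31 days (May has 31).
Jun 13, 1995 → Jul 8, 1995: 25 days.
Total: 6630 days.

6630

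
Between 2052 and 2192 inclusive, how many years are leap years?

35

Multiples of 4 in [2052,2192]: 36.
Of those, multiples of 100: 1 (not leap unless ÷400).
Multiples of 400: 0.
Leap years = 36 − 1 + 0 = 35.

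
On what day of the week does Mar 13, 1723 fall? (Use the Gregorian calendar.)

Saturday

Doomsday rule: the anchor day for the 1700s is Sunday. For year 23: 23÷12 = 1 r 11, and 11÷4 = 2, so 1+11+2 = 14.
Sunday + 14 ≡ Sunday — that's 1723's doomsday.
In March the doomsday date is Mar 14.
Mar 13 is 1 day before Mar 14; 1 mod 7 = 1, so Sunday − 1 = Saturday.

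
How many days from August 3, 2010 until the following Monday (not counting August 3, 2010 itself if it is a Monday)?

6

Aug 3, 2010 is a Tuesday.
From Tuesday to the next Monday is 6 days.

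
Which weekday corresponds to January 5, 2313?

Doomsday rule: the anchor day for the 2300s is Wednesday. For year 13: 13÷12 = 1 r 1, and 1÷4 = 0, so 1+1+0 = 2.
Wednesday + 2 ≡ Friday — that's 2313's doomsday.
In January the doomsday date is Jan 3 (2313 is not a leap year).
Jan 5 is 2 days after Jan 3; 2 mod 7 = 2, so Friday + 2 = Sunday.

Sunday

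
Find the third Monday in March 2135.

March 1, 2135 is a Tuesday.
The first Monday is therefore March 7 (6 days later).
The third Monday is 7 + 2×7 = March 21.

March 21, 2135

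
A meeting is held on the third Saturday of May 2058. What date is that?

May 18, 2058

May 1, 2058 is a Wednesday.
The first Saturday is therefore May 4 (3 days later).
The third Saturday is 4 + 2×7 = May 18.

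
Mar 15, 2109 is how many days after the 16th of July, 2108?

Jul 16, 2108 → Aug 16, 2108: 31 days (July has 31).
Aug 16, 2108 → Sep 16, 2108: 31 days (August has 31).
Sep 16, 2108 → Oct 16, 2108: 30 days (September has 30).
Oct 16, 2108 → Nov 16, 2108: 31 days (October has 31).
Nov 16, 2108 → Dec 16, 2108: 30 days (November has 30).
Dec 16, 2108 → Jan 16, 2109: 31 days (December has 31).
Jan 16, 2109 → Feb 16, 2109: 31 days (January has 31).
Feb 16, 2109 → Mar 15, 2109: 27 days.
Total: 242 days.

242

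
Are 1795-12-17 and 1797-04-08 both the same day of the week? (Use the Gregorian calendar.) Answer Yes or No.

From Dec 17, 1795 to Apr 8, 1797 is 478 days.
478 mod 7 = 2, so they are different weekdays.
(Dec 17, 1795 is a Thursday; Apr 8, 1797 is a Saturday.)

No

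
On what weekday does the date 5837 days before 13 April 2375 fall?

Apr 13, 2375 is a Sunday.
5837 mod 7 = 6, so 5837 days before a Sunday is Sunday − 6 = Monday.

Monday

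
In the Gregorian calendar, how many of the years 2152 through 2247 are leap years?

23

Multiples of 4 in [2152,2247]: 24.
Of those, multiples of 100: 1 (not leap unless ÷400).
Multiples of 400: 0.
Leap years = 24 − 1 + 0 = 23.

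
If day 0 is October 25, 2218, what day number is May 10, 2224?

Oct 25, 2218 → Oct 25, 2219: 365 days.
Oct 25, 2219 → Oct 25, 2220: 366 days (Feb 29, 2220 is in that span).
Oct 25, 2220 → Oct 25, 2221: 365 days.
Oct 25, 2221 → Oct 25, 2222: 365 days.
Oct 25, 2222 → Oct 25, 2223: 365 days.
Oct 25, 2223 → Nov 25, 2223: 31 days (October has 31).
Nov 25, 2223 → Dec 25, 2223: 30 days (November has 30).
Dec 25, 2223 → Jan 25, 2224: 31 days (December has 31).
Jan 25, 2224 → Feb 25, 2224: 31 days (January has 31).
Feb 25, 2224 → Mar 25, 2224: 29 days (February has 29).
Mar 25, 2224 → Apr 25, 2224: 31 days (March has 31).
Apr 25, 2224 → May 10, 2224: 15 days.
Total: 2024 days.

2024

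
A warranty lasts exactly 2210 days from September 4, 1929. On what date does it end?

September 23, 1935

+365 (one year) → Sep 4, 1930 (1845 left).
+365 (one year) → Sep 4, 1931 (1480 left).
+366 (one year; includes Feb 29, 1932) → Sep 4, 1932 (1114 left).
+365 (one year) → Sep 4, 1933 (749 left).
+365 (one year) → Sep 4, 1934 (384 left).
Sep has 30 days: +27 → Oct 1, 1934 (357 left).
Oct has 31 days: +31 → Nov 1, 1934 (326 left).
Nov has 30 days: +30 → Dec 1, 1934 (296 left).
Dec has 31 days: +31 → Jan 1, 1935 (265 left).
Jan has 31 days: +31 → Feb 1, 1935 (234 left).
Feb has 28 days: +28 → Mar 1, 1935 (206 left).
Mar has 31 days: +31 → Apr 1, 1935 (175 left).
Apr has 30 days: +30 → May 1, 1935 (145 left).
May has 31 days: +31 → Jun 1, 1935 (114 left).
Jun has 30 days: +30 → Jul 1, 1935 (84 left).
Jul has 31 days: +31 → Aug 1, 1935 (53 left).
Aug has 31 days: +31 → Sep 1, 1935 (22 left).
+22 → Sep 23, 1935.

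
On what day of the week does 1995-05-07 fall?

Doomsday rule: the anchor day for the 1900s is Wednesday. For year 95: 95÷12 = 7 r 11, and 11÷4 = 2, so 7+11+2 = 20.
Wednesday + 20 ≡ Tuesday — that's 1995's doomsday.
In May the doomsday date is May 9.
May 7 is 2 days before May 9; 2 mod 7 = 2, so Tuesday − 2 = Sunday.

Sunday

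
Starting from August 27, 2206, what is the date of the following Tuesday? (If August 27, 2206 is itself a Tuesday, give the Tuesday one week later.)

Aug 27, 2206 is a Wednesday.
From Wednesday to the next Tuesday is 6 days.
Aug 27, 2206 + 6 = Sep 2, 2206.

September 2, 2206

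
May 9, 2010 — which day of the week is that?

Doomsday rule: the anchor day for the 2000s is Tuesday. For year 10: 10÷12 = 0 r 10, and 10÷4 = 2, so 0+10+2 = 12.
Tuesday + 12 ≡ Sunday — that's 2010's doomsday.
In May the doomsday date is May 9.
May 9 is the doomsday itself: Sunday.

Sunday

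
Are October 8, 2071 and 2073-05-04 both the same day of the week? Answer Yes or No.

Yes

From Oct 8, 2071 to May 4, 2073 is 574 days.
574 mod 7 = 0, so they are the same weekday.
(Oct 8, 2071 is a Thursday; May 4, 2073 is a Thursday.)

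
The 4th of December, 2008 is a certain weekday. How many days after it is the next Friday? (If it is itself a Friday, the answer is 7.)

Dec 4, 2008 is a Thursday.
From Thursday to the next Friday is 1 day.

1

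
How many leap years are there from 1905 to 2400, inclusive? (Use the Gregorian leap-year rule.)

121

Multiples of 4 in [1905,2400]: 124.
Of those, multiples of 100: 5 (not leap unless ÷400).
Multiples of 400: 2.
Leap years = 124 − 5 + 2 = 121.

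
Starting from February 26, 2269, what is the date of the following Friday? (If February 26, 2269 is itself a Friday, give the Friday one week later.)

Feb 26, 2269 is a Friday.
From Friday to the next Friday is 7 days.
Feb 26, 2269 + 7 = Mar 5, 2269.

March 5, 2269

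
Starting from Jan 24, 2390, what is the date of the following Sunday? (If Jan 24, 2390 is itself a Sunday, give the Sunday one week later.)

January 28, 2390

Jan 24, 2390 is a Wednesday.
From Wednesday to the next Sunday is 4 days.
Jan 24, 2390 + 4 = Jan 28, 2390.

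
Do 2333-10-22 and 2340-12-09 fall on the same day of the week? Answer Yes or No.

No

From Oct 22, 2333 to Dec 9, 2340 is 2605 days.
2605 mod 7 = 1, so they are different weekdays.
(Oct 22, 2333 is a Sunday; Dec 9, 2340 is a Monday.)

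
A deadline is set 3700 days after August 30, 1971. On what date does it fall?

+366 (one year; includes Feb 29, 1972) → Aug 30, 1972 (3334 left).
+365 (one year) → Aug 30, 1973 (2969 left).
+365 (one year) → Aug 30, 1974 (2604 left).
+365 (one year) → Aug 30, 1975 (2239 left).
+366 (one year; includes Feb 29, 1976) → Aug 30, 1976 (1873 left).
+365 (one year) → Aug 30, 1977 (1508 left).
+365 (one year) → Aug 30, 1978 (1143 left).
+365 (one year) → Aug 30, 1979 (778 left).
+366 (one year; includes Feb 29, 1980) → Aug 30, 1980 (412 left).
+365 (one year) → Aug 30, 1981 (47 left).
Aug has 31 days: +2 → Sep 1, 1981 (45 left).
Sep has 30 days: +30 → Oct 1, 1981 (15 left).
+15 → Oct 16, 1981.

October 16, 1981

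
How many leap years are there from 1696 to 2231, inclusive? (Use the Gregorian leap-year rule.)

Multiples of 4 in [1696,2231]: 134.
Of those, multiples of 100: 6 (not leap unless ÷400).
Multiples of 400: 1.
Leap years = 134 − 6 + 1 = 129.

129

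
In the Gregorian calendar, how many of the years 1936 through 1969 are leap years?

Multiples of 4 in [1936,1969]: 9.
Of those, multiples of 100: 0 (not leap unless ÷400).
Multiples of 400: 0.
Leap years = 9 − 0 + 0 = 9.

9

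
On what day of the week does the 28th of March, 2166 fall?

January 1, 2166 is a Wednesday.
Jan 1, 2166 → Feb 1, 2166: 31 days (January has 31).
Feb 1, 2166 → Mar 1, 2166: 28 days (February has 28).
Mar 1, 2166 → Mar 28, 2166: 27 days.
Total: 86 days.
86 mod 7 = 2, so Wednesday + 2 = Friday.

Friday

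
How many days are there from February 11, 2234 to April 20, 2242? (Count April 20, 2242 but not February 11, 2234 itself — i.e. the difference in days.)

Feb 11, 2234 → Feb 11, 2235: 365 days.
Feb 11, 2235 → Feb 11, 2236: 365 days.
Feb 11, 2236 → Feb 11, 2237: 366 days (Feb 29, 2236 is in that span).
Feb 11, 2237 → Feb 11, 2238: 365 days.
Feb 11, 2238 → Feb 11, 2239: 365 days.
Feb 11, 2239 → Feb 11, 2240: 365 days.
Feb 11, 2240 → Feb 11, 2241: 366 days (Feb 29, 2240 is in that span).
Feb 11, 2241 → Feb 11, 2242: 365 days.
Feb 11, 2242 → Mar 11, 2242: 28 days (February has 28).
Mar 11, 2242 → Apr 11, 2242: 31 days (March has 31).
Apr 11, 2242 → Apr 20, 2242: 9 days.
Total: 2990 days.

2990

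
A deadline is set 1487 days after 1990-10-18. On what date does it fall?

November 13, 1994

+365 (one year) → Oct 18, 1991 (1122 left).
+366 (one year; includes Feb 29, 1992) → Oct 18, 1992 (756 left).
+365 (one year) → Oct 18, 1993 (391 left).
Oct has 31 days: +14 → Nov 1, 1993 (377 left).
Nov has 30 days: +30 → Dec 1, 1993 (347 left).
Dec has 31 days: +31 → Jan 1, 1994 (316 left).
Jan has 31 days: +31 → Feb 1, 1994 (285 left).
Feb has 28 days: +28 → Mar 1, 1994 (257 left).
Mar has 31 days: +31 → Apr 1, 1994 (226 left).
Apr has 30 days: +30 → May 1, 1994 (196 left).
May has 31 days: +31 → Jun 1, 1994 (165 left).
Jun has 30 days: +30 → Jul 1, 1994 (135 left).
Jul has 31 days: +31 → Aug 1, 1994 (104 left).
Aug has 31 days: +31 → Sep 1, 1994 (73 left).
Sep has 30 days: +30 → Oct 1, 1994 (43 left).
Oct has 31 days: +31 → Nov 1, 1994 (12 left).
+12 → Nov 13, 1994.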